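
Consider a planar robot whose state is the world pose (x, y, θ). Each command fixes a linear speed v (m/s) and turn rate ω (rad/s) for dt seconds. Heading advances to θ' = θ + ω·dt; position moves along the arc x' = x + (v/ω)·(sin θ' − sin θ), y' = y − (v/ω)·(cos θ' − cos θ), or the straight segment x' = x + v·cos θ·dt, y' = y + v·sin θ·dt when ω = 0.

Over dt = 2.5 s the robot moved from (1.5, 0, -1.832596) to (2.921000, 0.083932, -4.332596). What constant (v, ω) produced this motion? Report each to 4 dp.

Δθ = -4.332596 − -1.832596 = -2.500000
ω = Δθ/dt = -2.500000/2.5 = -1.0000
R = Δx/(sin θ' − sin θ) = 0.7500
v = R·ω = 0.7500·-1.0000 = -0.7500

v = -0.7500, ω = -1.0000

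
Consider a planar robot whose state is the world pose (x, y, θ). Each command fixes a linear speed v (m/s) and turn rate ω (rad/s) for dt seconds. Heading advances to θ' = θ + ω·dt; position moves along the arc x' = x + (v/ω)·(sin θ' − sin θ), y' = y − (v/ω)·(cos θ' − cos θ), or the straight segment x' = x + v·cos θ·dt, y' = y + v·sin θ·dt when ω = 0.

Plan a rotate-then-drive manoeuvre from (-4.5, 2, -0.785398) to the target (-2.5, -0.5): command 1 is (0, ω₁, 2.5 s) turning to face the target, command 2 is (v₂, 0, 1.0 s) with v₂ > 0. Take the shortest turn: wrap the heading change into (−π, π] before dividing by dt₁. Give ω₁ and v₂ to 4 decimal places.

heading to target = atan2(-0.5−2, -2.5−-4.5) = -0.8961
Δθ = wrap(-0.8961 − -0.7854) = -0.1107; ω₁ = Δθ/dt₁ = -0.0443
distance = √((-2.5−-4.5)² + (-0.5−2)²) = 3.2016; v₂ = distance/dt₂ = 3.2016

ω₁ = -0.0443, v₂ = 3.2016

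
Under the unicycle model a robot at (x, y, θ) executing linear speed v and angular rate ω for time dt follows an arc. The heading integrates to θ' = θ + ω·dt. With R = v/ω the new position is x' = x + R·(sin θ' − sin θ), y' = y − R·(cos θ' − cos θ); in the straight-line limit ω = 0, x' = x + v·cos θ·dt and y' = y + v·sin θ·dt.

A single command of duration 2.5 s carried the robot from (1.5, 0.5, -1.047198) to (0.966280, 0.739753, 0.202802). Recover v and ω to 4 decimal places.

v = -0.2500, ω = 0.5000

Δθ = 0.202802 − -1.047198 = 1.250000
ω = Δθ/dt = 1.250000/2.5 = 0.5000
R = Δx/(sin θ' − sin θ) = -0.5000
v = R·ω = -0.5000·0.5000 = -0.2500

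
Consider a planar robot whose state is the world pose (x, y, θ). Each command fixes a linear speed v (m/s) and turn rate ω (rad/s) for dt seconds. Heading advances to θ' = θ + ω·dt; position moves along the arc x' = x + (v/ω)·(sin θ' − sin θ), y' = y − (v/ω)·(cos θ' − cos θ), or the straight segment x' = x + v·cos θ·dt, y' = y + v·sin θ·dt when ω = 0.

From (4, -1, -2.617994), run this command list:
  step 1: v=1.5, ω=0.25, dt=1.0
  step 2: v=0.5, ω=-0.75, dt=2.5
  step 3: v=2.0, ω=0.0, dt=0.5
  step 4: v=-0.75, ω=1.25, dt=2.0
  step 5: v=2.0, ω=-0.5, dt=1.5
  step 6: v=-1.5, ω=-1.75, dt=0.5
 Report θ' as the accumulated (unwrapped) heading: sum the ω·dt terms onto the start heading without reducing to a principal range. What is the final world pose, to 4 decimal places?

(1.6068, -3.0181, -3.3680)

step 1: θ'=-2.3680 (R=6.0000) → pose (2.8077, -1.9037, -2.3680)
step 2: θ'=-4.2430 (R=-0.6667) → pose (1.7473, -1.7284, -4.2430)
step 3: θ'=-4.2430 (straight) → pose (1.2950, -0.8365, -4.2430)
step 4: θ'=-1.7430 (R=-0.6000) → pose (2.4212, -0.6679, -1.7430)
step 5: θ'=-2.4930 (R=-4.0000) → pose (0.8967, -3.1703, -2.4930)
step 6: θ'=-3.3680 (R=0.8571) → pose (1.6068, -3.0181, -3.3680)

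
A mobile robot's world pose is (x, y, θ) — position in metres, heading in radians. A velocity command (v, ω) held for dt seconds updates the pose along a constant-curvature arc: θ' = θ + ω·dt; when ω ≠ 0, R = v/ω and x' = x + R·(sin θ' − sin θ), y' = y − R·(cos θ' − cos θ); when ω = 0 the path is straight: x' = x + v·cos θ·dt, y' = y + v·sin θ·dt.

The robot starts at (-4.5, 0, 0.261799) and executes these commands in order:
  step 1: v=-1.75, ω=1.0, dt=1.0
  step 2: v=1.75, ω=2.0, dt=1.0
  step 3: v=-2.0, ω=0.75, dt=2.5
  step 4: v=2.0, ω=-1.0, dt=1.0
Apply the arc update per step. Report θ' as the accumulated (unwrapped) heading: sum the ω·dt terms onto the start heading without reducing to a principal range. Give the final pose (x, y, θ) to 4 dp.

step 1: θ'=1.2618 (R=-1.7500) → pose (-5.7142, -1.1582, 1.2618)
step 2: θ'=3.2618 (R=0.8750) → pose (-6.6527, -0.0234, 3.2618)
step 3: θ'=5.1368 (R=-2.6667) → pose (-4.5424, 3.7221, 5.1368)
step 4: θ'=4.1368 (R=-2.0000) → pose (-4.6872, 1.8099, 4.1368)

(-4.6872, 1.8099, 4.1368)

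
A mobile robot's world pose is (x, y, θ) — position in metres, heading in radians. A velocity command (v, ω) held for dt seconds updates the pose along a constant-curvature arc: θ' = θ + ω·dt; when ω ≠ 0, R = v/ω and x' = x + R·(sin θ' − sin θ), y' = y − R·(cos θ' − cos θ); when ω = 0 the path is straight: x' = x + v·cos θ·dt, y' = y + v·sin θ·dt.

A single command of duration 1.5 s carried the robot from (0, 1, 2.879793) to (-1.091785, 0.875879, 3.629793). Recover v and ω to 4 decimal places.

Δθ = 3.629793 − 2.879793 = 0.750000
ω = Δθ/dt = 0.750000/1.5 = 0.5000
R = Δx/(sin θ' − sin θ) = 1.5000
v = R·ω = 1.5000·0.5000 = 0.7500

v = 0.7500, ω = 0.5000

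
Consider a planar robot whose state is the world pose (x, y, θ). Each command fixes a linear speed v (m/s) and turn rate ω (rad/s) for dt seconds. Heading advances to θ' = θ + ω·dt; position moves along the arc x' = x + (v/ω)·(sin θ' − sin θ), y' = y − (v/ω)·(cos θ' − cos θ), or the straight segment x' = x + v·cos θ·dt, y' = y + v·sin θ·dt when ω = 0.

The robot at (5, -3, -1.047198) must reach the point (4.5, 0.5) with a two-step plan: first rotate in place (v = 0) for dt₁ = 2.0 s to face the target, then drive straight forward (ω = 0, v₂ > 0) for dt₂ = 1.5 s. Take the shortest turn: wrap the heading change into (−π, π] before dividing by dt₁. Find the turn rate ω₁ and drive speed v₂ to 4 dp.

ω₁ = 1.3799, v₂ = 2.3570

heading to target = atan2(0.5−-3, 4.5−5) = 1.7127
Δθ = wrap(1.7127 − -1.0472) = 2.7599; ω₁ = Δθ/dt₁ = 1.3799
distance = √((4.5−5)² + (0.5−-3)²) = 3.5355; v₂ = distance/dt₂ = 2.3570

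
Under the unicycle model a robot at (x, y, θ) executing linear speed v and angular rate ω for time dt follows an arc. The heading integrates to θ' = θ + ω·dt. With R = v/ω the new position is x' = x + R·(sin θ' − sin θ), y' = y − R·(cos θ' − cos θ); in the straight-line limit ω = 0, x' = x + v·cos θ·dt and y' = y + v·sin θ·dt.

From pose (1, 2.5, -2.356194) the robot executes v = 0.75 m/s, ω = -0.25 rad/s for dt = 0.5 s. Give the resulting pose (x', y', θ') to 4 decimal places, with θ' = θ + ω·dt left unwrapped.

θ' = -2.3562 + -0.25·0.5 = -2.4812
R = v/ω = 0.75/-0.25 = -3.0000
x' = 1 + -3.0000·(sin -2.4812 − sin -2.3562) = 0.7190
y' = 2.5 − -3.0000·(cos -2.4812 − cos -2.3562) = 2.2521

(0.7190, 2.2521, -2.4812)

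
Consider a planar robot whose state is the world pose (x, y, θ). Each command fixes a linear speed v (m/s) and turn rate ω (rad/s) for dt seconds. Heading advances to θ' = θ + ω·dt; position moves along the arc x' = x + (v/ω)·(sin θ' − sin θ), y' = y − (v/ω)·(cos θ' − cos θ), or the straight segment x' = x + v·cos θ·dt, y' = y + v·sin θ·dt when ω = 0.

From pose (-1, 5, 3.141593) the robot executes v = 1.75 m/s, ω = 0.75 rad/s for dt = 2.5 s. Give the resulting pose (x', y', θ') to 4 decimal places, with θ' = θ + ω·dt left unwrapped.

(-3.2262, 1.9678, 5.0166)

θ' = 3.1416 + 0.75·2.5 = 5.0166
R = v/ω = 1.75/0.75 = 2.3333
x' = -1 + 2.3333·(sin 5.0166 − sin 3.1416) = -3.2262
y' = 5 − 2.3333·(cos 5.0166 − cos 3.1416) = 1.9678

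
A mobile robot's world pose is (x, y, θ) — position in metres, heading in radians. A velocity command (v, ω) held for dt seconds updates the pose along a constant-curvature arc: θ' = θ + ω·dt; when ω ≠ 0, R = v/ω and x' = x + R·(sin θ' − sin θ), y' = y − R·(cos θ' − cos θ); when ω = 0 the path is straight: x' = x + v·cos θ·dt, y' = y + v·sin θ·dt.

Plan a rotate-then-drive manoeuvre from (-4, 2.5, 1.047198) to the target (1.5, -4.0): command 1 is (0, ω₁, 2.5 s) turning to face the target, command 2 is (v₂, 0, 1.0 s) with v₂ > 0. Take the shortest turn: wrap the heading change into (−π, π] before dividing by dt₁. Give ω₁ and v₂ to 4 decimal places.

ω₁ = -0.7663, v₂ = 8.5147

heading to target = atan2(-4−2.5, 1.5−-4) = -0.8685
Δθ = wrap(-0.8685 − 1.0472) = -1.9157; ω₁ = Δθ/dt₁ = -0.7663
distance = √((1.5−-4)² + (-4−2.5)²) = 8.5147; v₂ = distance/dt₂ = 8.5147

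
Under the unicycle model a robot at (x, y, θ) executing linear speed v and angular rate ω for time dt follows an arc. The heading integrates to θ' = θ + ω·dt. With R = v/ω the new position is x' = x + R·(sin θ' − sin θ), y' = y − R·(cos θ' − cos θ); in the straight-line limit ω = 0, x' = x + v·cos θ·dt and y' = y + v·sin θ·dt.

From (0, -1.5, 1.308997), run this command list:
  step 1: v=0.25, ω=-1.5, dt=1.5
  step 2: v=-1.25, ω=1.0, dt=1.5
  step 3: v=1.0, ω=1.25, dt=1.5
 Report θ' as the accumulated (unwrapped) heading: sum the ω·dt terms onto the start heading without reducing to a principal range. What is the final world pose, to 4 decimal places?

(-1.2817, 0.1647, 2.4340)

step 1: θ'=-0.9410 (R=-0.1667) → pose (0.2957, -1.4450, -0.9410)
step 2: θ'=0.5590 (R=-1.2500) → pose (-1.3774, -1.1215, 0.5590)
step 3: θ'=2.4340 (R=0.8000) → pose (-1.2817, 0.1647, 2.4340)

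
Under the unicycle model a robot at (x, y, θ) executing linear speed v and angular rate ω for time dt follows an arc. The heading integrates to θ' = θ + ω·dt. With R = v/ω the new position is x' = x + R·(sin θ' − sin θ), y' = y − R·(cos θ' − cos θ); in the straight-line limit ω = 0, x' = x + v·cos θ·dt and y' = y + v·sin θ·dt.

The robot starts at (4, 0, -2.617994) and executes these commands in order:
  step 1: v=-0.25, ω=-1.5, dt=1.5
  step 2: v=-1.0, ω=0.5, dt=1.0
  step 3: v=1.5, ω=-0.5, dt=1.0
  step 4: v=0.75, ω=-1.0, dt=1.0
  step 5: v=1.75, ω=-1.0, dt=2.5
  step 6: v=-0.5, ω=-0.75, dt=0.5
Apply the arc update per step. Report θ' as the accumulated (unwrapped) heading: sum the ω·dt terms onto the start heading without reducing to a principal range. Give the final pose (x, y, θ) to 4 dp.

step 1: θ'=-4.8680 (R=0.1667) → pose (4.2480, -0.1702, -4.8680)
step 2: θ'=-4.3680 (R=-2.0000) → pose (4.3413, -1.1554, -4.3680)
step 3: θ'=-4.8680 (R=-3.0000) → pose (4.2013, 0.3224, -4.8680)
step 4: θ'=-5.8680 (R=-0.7500) → pose (4.6398, 0.8925, -5.8680)
step 5: θ'=-8.3680 (R=-1.7500) → pose (6.8695, -1.5693, -8.3680)
step 6: θ'=-8.7430 (R=0.6667) → pose (7.0299, -1.3794, -8.7430)

(7.0299, -1.3794, -8.7430)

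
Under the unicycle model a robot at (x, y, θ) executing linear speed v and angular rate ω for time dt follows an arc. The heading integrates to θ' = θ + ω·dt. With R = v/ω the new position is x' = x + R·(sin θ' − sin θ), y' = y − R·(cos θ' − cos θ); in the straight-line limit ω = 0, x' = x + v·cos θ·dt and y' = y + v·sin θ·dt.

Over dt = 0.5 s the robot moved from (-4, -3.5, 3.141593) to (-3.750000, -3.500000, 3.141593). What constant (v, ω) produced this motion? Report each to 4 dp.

Δθ = 3.141593 − 3.141593 = 0.000000
ω = Δθ/dt = 0.000000/0.5 = 0.0000
ω = 0 → v = (Δx·cos θ + Δy·sin θ)/dt = -0.5000

v = -0.5000, ω = 0.0000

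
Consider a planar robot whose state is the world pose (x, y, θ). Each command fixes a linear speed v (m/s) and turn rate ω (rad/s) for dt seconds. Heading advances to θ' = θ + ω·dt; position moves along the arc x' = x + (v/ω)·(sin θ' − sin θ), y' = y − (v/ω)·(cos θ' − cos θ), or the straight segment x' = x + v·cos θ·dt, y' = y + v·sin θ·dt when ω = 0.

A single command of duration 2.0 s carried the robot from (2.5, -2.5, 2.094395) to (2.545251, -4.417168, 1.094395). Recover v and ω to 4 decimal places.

Δθ = 1.094395 − 2.094395 = -1.000000
ω = Δθ/dt = -1.000000/2.0 = -0.5000
R = −Δy/(cos θ' − cos θ) = 2.0000
v = R·ω = 2.0000·-0.5000 = -1.0000

v = -1.0000, ω = -0.5000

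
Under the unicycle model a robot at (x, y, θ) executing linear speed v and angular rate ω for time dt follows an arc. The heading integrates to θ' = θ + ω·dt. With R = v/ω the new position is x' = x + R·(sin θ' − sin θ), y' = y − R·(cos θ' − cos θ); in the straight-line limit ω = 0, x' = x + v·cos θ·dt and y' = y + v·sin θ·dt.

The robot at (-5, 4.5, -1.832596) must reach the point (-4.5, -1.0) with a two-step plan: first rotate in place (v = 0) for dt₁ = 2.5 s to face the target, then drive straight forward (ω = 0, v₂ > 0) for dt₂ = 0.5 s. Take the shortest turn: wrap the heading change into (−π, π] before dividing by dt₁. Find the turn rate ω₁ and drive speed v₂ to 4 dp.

heading to target = atan2(-1−4.5, -4.5−-5) = -1.4801
Δθ = wrap(-1.4801 − -1.8326) = 0.3525; ω₁ = Δθ/dt₁ = 0.1410
distance = √((-4.5−-5)² + (-1−4.5)²) = 5.5227; v₂ = distance/dt₂ = 11.0454

ω₁ = 0.1410, v₂ = 11.0454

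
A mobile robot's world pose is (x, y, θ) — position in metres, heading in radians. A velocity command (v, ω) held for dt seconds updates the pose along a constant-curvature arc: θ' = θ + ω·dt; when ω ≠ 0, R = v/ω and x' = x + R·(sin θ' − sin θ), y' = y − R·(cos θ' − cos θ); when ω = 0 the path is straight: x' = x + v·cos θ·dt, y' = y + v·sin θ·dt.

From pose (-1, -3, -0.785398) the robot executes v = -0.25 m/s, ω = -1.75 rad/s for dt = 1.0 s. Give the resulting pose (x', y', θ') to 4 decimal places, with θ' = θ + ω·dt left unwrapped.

θ' = -0.7854 + -1.75·1.0 = -2.5354
R = v/ω = -0.25/-1.75 = 0.1429
x' = -1 + 0.1429·(sin -2.5354 − sin -0.7854) = -0.9804
y' = -3 − 0.1429·(cos -2.5354 − cos -0.7854) = -2.7816

(-0.9804, -2.7816, -2.5354)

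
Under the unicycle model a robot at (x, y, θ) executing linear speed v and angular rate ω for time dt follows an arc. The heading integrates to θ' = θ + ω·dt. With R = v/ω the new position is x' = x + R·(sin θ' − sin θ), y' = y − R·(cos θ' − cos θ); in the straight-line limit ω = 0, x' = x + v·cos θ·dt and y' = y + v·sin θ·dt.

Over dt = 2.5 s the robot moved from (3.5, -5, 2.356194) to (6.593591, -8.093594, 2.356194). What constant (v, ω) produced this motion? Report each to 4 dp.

Δθ = 2.356194 − 2.356194 = 0.000000
ω = Δθ/dt = 0.000000/2.5 = 0.0000
ω = 0 → v = (Δx·cos θ + Δy·sin θ)/dt = -1.7500

v = -1.7500, ω = 0.0000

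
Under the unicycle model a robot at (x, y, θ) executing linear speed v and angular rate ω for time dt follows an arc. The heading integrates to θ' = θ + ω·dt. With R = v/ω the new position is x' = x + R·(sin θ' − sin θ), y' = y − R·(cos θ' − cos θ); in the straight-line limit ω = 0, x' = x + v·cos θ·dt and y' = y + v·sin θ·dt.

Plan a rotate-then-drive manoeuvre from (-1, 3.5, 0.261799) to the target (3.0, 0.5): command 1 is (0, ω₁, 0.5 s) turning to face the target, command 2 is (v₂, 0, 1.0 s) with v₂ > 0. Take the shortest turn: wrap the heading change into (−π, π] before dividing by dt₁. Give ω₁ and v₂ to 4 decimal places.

heading to target = atan2(0.5−3.5, 3−-1) = -0.6435
Δθ = wrap(-0.6435 − 0.2618) = -0.9053; ω₁ = Δθ/dt₁ = -1.8106
distance = √((3−-1)² + (0.5−3.5)²) = 5.0000; v₂ = distance/dt₂ = 5.0000

ω₁ = -1.8106, v₂ = 5.0000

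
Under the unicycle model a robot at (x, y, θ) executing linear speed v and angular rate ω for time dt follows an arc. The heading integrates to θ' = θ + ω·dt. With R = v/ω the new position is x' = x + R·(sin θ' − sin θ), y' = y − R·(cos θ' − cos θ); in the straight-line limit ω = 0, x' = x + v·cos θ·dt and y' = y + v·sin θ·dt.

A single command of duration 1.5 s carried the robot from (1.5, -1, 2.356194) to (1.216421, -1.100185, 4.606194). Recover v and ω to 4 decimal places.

v = 0.2500, ω = 1.5000

Δθ = 4.606194 − 2.356194 = 2.250000
ω = Δθ/dt = 2.250000/1.5 = 1.5000
R = Δx/(sin θ' − sin θ) = 0.1667
v = R·ω = 0.1667·1.5000 = 0.2500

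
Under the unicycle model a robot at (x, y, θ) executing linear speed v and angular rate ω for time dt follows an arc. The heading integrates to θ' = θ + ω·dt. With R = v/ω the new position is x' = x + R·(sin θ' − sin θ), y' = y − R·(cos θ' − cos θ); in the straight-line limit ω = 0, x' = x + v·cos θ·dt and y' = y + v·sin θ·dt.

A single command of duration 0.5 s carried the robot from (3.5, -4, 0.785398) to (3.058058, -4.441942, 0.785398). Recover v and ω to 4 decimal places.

v = -1.2500, ω = 0.0000

Δθ = 0.785398 − 0.785398 = 0.000000
ω = Δθ/dt = 0.000000/0.5 = 0.0000
ω = 0 → v = (Δx·cos θ + Δy·sin θ)/dt = -1.2500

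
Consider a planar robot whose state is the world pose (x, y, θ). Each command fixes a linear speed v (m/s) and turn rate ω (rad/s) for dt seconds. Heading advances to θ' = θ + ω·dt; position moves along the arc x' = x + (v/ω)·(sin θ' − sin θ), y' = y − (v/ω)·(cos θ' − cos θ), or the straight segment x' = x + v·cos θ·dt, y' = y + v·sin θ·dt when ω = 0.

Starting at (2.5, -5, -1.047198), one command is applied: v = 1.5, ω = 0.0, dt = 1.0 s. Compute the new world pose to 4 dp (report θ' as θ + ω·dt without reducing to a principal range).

(3.2500, -6.2990, -1.0472)

θ' = -1.0472 + 0.0·1.0 = -1.0472
ω = 0 → straight: x' = 2.5 + 1.5·cos(-1.0472)·1.0 = 3.2500
y' = -5 + 1.5·sin(-1.0472)·1.0 = -6.2990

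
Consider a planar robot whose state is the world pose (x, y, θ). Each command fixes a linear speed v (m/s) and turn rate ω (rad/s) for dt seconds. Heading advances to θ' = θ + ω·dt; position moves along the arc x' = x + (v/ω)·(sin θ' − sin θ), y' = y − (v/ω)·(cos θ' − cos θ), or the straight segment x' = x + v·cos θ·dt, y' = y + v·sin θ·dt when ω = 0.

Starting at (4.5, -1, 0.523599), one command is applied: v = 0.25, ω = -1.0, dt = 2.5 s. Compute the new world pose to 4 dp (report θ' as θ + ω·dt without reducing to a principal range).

(4.8547, -1.3151, -1.9764)

θ' = 0.5236 + -1.0·2.5 = -1.9764
R = v/ω = 0.25/-1.0 = -0.2500
x' = 4.5 + -0.2500·(sin -1.9764 − sin 0.5236) = 4.8547
y' = -1 − -0.2500·(cos -1.9764 − cos 0.5236) = -1.3151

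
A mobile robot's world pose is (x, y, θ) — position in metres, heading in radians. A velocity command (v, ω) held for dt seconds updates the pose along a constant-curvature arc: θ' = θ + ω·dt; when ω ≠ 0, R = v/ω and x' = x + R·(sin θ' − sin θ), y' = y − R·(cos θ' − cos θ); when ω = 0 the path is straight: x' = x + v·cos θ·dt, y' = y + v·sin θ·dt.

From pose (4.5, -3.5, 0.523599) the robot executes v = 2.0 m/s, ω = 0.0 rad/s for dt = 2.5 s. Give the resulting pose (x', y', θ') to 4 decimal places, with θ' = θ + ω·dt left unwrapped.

θ' = 0.5236 + 0.0·2.5 = 0.5236
ω = 0 → straight: x' = 4.5 + 2.0·cos(0.5236)·2.5 = 8.8301
y' = -3.5 + 2.0·sin(0.5236)·2.5 = -1.0000

(8.8301, -1.0000, 0.5236)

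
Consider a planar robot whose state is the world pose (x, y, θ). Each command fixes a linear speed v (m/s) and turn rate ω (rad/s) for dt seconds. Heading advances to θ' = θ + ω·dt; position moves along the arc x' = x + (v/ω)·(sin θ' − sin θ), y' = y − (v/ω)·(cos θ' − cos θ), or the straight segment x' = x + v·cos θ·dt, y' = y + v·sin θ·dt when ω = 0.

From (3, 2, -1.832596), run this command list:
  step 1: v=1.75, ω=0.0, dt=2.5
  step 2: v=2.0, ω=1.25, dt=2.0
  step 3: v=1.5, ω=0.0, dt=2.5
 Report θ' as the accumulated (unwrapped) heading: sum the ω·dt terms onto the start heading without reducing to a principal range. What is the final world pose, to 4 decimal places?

step 1: θ'=-1.8326 (straight) → pose (1.8677, -2.2259, -1.8326)
step 2: θ'=0.6674 (R=1.6000) → pose (4.4035, -3.8967, 0.6674)
step 3: θ'=0.6674 (straight) → pose (7.3488, -1.5757, 0.6674)

(7.3488, -1.5757, 0.6674)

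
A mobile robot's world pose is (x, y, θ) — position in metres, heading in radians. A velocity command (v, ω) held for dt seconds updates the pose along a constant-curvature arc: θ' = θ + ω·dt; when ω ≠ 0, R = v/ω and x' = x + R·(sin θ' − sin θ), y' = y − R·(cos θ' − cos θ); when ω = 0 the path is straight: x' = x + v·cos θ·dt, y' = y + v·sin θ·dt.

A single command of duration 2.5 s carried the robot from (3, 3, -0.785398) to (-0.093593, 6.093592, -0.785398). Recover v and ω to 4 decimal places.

Δθ = -0.785398 − -0.785398 = 0.000000
ω = Δθ/dt = 0.000000/2.5 = 0.0000
ω = 0 → v = (Δx·cos θ + Δy·sin θ)/dt = -1.7500

v = -1.7500, ω = 0.0000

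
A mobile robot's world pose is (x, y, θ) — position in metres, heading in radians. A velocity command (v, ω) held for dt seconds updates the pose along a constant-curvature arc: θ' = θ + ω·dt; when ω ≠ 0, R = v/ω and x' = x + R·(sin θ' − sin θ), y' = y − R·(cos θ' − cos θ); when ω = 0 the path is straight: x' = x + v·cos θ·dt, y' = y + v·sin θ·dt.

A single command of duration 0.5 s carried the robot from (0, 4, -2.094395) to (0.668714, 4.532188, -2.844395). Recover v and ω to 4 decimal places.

Δθ = -2.844395 − -2.094395 = -0.750000
ω = Δθ/dt = -0.750000/0.5 = -1.5000
R = Δx/(sin θ' − sin θ) = 1.1667
v = R·ω = 1.1667·-1.5000 = -1.7500

v = -1.7500, ω = -1.5000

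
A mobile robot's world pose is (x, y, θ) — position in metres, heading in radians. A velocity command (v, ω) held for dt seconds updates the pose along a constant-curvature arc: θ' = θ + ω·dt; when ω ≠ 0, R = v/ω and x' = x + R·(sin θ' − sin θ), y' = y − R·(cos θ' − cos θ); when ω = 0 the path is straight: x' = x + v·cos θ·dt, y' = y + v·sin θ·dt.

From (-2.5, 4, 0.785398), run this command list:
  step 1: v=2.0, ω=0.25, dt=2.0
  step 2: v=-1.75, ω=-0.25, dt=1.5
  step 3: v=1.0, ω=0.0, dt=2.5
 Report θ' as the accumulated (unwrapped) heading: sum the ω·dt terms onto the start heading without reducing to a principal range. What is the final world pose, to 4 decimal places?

step 1: θ'=1.2854 (R=8.0000) → pose (-0.4805, 7.4045, 1.2854)
step 2: θ'=0.9104 (R=7.0000) → pose (-1.6691, 5.0813, 0.9104)
step 3: θ'=0.9104 (straight) → pose (-0.1355, 7.0557, 0.9104)

(-0.1355, 7.0557, 0.9104)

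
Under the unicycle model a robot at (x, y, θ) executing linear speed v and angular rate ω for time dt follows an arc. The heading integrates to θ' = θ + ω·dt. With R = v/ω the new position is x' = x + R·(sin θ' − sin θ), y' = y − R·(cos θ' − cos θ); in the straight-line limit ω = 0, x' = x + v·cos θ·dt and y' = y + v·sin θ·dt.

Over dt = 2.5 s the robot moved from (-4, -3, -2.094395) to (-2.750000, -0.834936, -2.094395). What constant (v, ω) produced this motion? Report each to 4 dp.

Δθ = -2.094395 − -2.094395 = 0.000000
ω = Δθ/dt = 0.000000/2.5 = 0.0000
ω = 0 → v = (Δx·cos θ + Δy·sin θ)/dt = -1.0000

v = -1.0000, ω = 0.0000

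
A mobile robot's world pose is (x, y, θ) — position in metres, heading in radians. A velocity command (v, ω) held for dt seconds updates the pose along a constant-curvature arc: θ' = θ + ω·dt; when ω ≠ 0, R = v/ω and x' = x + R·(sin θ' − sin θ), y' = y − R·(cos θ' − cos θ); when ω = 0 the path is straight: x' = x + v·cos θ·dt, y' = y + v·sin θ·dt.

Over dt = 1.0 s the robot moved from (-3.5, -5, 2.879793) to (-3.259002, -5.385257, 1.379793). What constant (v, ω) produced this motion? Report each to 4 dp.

Δθ = 1.379793 − 2.879793 = -1.500000
ω = Δθ/dt = -1.500000/1.0 = -1.5000
R = −Δy/(cos θ' − cos θ) = 0.3333
v = R·ω = 0.3333·-1.5000 = -0.5000

v = -0.5000, ω = -1.5000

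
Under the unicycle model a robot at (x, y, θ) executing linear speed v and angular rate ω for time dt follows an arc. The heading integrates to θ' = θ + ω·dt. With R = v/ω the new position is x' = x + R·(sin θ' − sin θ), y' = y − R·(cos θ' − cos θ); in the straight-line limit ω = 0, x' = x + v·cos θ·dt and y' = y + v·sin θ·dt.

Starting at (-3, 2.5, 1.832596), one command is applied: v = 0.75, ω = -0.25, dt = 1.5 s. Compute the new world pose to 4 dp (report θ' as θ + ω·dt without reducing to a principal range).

θ' = 1.8326 + -0.25·1.5 = 1.4576
R = v/ω = 0.75/-0.25 = -3.0000
x' = -3 + -3.0000·(sin 1.4576 − sin 1.8326) = -3.0830
y' = 2.5 − -3.0000·(cos 1.4576 − cos 1.8326) = 3.6153

(-3.0830, 3.6153, 1.4576)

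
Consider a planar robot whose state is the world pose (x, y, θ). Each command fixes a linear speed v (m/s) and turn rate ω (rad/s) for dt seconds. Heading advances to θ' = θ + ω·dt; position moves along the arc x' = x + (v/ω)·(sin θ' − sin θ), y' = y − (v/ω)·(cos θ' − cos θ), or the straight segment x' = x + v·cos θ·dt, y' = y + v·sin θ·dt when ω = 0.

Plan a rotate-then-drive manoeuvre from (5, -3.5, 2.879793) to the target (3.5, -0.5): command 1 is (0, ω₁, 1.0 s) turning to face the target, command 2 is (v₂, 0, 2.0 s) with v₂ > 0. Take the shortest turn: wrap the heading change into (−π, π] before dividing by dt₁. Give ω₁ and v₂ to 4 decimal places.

heading to target = atan2(-0.5−-3.5, 3.5−5) = 2.0344
Δθ = wrap(2.0344 − 2.8798) = -0.8453; ω₁ = Δθ/dt₁ = -0.8453
distance = √((3.5−5)² + (-0.5−-3.5)²) = 3.3541; v₂ = distance/dt₂ = 1.6771

ω₁ = -0.8453, v₂ = 1.6771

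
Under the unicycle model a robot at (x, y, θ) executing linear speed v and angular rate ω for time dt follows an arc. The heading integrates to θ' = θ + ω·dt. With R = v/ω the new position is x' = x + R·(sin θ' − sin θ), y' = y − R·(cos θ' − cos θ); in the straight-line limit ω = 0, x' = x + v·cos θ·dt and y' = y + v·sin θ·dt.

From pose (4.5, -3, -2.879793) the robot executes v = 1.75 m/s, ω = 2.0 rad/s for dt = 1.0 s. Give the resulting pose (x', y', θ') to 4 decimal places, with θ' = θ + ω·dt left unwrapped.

(4.0522, -4.4028, -0.8798)

θ' = -2.8798 + 2.0·1.0 = -0.8798
R = v/ω = 1.75/2.0 = 0.8750
x' = 4.5 + 0.8750·(sin -0.8798 − sin -2.8798) = 4.0522
y' = -3 − 0.8750·(cos -0.8798 − cos -2.8798) = -4.4028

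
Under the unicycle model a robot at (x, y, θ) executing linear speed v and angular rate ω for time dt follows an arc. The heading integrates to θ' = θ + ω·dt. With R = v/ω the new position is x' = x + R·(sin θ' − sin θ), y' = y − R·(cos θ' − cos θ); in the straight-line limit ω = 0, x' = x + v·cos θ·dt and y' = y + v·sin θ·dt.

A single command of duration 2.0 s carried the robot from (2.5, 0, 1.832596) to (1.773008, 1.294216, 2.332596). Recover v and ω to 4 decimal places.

v = 0.7500, ω = 0.2500

Δθ = 2.332596 − 1.832596 = 0.500000
ω = Δθ/dt = 0.500000/2.0 = 0.2500
R = −Δy/(cos θ' − cos θ) = 3.0000
v = R·ω = 3.0000·0.2500 = 0.7500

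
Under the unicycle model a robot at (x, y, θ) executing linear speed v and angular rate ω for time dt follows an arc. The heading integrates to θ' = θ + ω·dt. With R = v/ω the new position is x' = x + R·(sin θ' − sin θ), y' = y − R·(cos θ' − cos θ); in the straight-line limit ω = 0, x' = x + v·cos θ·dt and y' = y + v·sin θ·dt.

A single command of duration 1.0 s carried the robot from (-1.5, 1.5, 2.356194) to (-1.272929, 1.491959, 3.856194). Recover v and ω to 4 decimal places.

v = -0.2500, ω = 1.5000

Δθ = 3.856194 − 2.356194 = 1.500000
ω = Δθ/dt = 1.500000/1.0 = 1.5000
R = Δx/(sin θ' − sin θ) = -0.1667
v = R·ω = -0.1667·1.5000 = -0.2500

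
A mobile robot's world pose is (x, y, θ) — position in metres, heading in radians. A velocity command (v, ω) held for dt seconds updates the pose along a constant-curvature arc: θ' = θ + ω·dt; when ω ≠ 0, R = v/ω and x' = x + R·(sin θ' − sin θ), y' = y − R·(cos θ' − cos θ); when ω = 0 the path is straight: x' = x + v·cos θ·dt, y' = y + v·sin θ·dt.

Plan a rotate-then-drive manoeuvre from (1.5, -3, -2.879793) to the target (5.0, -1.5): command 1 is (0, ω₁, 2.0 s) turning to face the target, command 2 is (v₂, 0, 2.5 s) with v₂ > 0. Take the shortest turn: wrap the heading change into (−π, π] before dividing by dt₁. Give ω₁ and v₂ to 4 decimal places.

heading to target = atan2(-1.5−-3, 5−1.5) = 0.4049
Δθ = wrap(0.4049 − -2.8798) = -2.9985; ω₁ = Δθ/dt₁ = -1.4993
distance = √((5−1.5)² + (-1.5−-3)²) = 3.8079; v₂ = distance/dt₂ = 1.5232

ω₁ = -1.4993, v₂ = 1.5232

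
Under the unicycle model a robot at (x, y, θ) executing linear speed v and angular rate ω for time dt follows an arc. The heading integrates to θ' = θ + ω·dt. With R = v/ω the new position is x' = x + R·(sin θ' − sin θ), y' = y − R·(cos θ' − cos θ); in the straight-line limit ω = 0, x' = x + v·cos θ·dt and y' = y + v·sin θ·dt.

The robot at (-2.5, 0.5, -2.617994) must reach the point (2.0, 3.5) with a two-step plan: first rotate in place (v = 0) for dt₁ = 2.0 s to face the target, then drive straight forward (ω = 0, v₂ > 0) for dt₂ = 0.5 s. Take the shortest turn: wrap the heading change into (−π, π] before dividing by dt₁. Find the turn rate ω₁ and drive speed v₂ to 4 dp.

ω₁ = -1.5386, v₂ = 10.8167

heading to target = atan2(3.5−0.5, 2−-2.5) = 0.5880
Δθ = wrap(0.5880 − -2.6180) = -3.0772; ω₁ = Δθ/dt₁ = -1.5386
distance = √((2−-2.5)² + (3.5−0.5)²) = 5.4083; v₂ = distance/dt₂ = 10.8167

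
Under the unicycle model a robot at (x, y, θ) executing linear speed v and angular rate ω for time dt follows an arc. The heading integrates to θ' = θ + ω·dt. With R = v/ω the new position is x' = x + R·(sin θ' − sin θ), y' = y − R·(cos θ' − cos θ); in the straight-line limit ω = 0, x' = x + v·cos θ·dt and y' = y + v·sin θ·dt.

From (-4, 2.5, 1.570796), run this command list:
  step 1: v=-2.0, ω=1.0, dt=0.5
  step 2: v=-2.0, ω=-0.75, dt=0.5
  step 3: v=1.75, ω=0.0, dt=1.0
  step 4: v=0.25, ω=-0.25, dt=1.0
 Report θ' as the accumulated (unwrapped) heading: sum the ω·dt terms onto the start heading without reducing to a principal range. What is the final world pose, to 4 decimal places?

(-3.6677, 2.5808, 1.4458)

step 1: θ'=2.0708 (R=-2.0000) → pose (-3.7552, 1.5411, 2.0708)
step 2: θ'=1.6958 (R=2.6667) → pose (-3.4495, 0.5951, 1.6958)
step 3: θ'=1.6958 (straight) → pose (-3.6677, 2.3315, 1.6958)
step 4: θ'=1.4458 (R=-1.0000) → pose (-3.6677, 2.5808, 1.4458)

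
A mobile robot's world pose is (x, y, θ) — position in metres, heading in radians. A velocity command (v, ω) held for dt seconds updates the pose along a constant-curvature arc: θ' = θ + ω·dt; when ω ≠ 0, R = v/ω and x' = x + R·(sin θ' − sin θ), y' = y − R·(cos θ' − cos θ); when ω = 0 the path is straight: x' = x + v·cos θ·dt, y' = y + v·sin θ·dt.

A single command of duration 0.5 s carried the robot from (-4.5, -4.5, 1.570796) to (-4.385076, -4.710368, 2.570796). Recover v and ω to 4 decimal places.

v = -0.5000, ω = 2.0000

Δθ = 2.570796 − 1.570796 = 1.000000
ω = Δθ/dt = 1.000000/0.5 = 2.0000
R = −Δy/(cos θ' − cos θ) = -0.2500
v = R·ω = -0.2500·2.0000 = -0.5000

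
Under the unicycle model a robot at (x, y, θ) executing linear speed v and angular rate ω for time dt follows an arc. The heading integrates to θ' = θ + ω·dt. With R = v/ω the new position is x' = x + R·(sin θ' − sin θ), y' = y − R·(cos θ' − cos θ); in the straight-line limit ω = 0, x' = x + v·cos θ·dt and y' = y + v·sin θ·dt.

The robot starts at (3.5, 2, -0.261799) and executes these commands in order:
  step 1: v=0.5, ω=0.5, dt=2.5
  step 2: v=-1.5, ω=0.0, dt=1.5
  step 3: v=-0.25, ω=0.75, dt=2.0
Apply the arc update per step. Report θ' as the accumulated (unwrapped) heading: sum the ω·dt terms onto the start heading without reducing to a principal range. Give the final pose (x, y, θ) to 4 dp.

(3.4316, 0.0888, 2.4882)

step 1: θ'=0.9882 (R=1.0000) → pose (4.5939, 2.4157, 0.9882)
step 2: θ'=0.9882 (straight) → pose (3.3559, 0.5369, 0.9882)
step 3: θ'=2.4882 (R=-0.3333) → pose (3.4316, 0.0888, 2.4882)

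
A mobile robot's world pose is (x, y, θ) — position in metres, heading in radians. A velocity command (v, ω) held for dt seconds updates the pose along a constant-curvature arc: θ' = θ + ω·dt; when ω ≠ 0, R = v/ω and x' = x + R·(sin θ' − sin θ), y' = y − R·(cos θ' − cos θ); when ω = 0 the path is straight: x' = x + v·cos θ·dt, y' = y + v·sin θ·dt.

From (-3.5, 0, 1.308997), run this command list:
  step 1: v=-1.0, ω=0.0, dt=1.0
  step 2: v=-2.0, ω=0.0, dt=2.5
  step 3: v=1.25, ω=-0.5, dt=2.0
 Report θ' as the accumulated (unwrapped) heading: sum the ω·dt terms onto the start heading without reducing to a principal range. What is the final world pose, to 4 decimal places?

step 1: θ'=1.3090 (straight) → pose (-3.7588, -0.9659, 1.3090)
step 2: θ'=1.3090 (straight) → pose (-5.0529, -5.7956, 1.3090)
step 3: θ'=0.3090 (R=-2.5000) → pose (-3.3984, -4.0610, 0.3090)

(-3.3984, -4.0610, 0.3090)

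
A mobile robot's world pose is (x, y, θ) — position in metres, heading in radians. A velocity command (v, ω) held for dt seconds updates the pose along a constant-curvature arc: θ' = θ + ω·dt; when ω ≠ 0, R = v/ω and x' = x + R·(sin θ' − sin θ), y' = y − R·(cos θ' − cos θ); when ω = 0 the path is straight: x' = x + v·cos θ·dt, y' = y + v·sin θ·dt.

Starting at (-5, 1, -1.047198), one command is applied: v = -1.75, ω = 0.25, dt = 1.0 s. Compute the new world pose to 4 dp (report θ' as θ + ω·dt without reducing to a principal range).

(-6.0544, 2.3910, -0.7972)

θ' = -1.0472 + 0.25·1.0 = -0.7972
R = v/ω = -1.75/0.25 = -7.0000
x' = -5 + -7.0000·(sin -0.7972 − sin -1.0472) = -6.0544
y' = 1 − -7.0000·(cos -0.7972 − cos -1.0472) = 2.3910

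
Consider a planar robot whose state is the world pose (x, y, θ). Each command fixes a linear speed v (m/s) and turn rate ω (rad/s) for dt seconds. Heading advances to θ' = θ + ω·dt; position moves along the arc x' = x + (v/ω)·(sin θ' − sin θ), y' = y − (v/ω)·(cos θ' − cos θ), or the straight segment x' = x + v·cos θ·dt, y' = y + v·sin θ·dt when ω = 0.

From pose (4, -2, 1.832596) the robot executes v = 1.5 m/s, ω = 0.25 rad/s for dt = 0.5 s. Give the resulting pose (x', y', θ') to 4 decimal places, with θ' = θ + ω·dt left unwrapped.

(3.7612, -1.2896, 1.9576)

θ' = 1.8326 + 0.25·0.5 = 1.9576
R = v/ω = 1.5/0.25 = 6.0000
x' = 4 + 6.0000·(sin 1.9576 − sin 1.8326) = 3.7612
y' = -2 − 6.0000·(cos 1.9576 − cos 1.8326) = -1.2896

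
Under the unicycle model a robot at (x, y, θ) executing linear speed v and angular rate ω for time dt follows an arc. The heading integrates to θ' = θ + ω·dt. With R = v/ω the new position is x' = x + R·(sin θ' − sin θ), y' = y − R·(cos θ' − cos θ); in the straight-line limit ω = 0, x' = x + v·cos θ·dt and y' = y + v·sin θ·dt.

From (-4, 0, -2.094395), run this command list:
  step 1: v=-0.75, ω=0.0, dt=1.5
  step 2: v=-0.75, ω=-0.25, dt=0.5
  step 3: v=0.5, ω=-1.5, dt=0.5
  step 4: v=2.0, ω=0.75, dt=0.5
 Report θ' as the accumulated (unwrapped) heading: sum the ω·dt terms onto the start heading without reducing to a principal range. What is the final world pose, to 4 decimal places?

(-4.3693, 0.8095, -2.5944)

step 1: θ'=-2.0944 (straight) → pose (-3.4375, 0.9743, -2.0944)
step 2: θ'=-2.2194 (R=3.0000) → pose (-3.2302, 1.2865, -2.2194)
step 3: θ'=-2.9694 (R=-0.3333) → pose (-3.4387, 1.1594, -2.9694)
step 4: θ'=-2.5944 (R=2.6667) → pose (-4.3693, 0.8095, -2.5944)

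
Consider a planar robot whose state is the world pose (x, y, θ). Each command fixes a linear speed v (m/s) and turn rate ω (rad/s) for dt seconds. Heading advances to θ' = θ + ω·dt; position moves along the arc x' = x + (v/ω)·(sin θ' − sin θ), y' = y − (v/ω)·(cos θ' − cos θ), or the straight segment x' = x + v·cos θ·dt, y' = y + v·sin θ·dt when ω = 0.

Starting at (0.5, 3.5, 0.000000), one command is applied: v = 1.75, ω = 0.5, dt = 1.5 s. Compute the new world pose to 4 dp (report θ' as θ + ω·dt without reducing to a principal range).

(2.8857, 4.4391, 0.7500)

θ' = 0.0000 + 0.5·1.5 = 0.7500
R = v/ω = 1.75/0.5 = 3.5000
x' = 0.5 + 3.5000·(sin 0.7500 − sin 0.0000) = 2.8857
y' = 3.5 − 3.5000·(cos 0.7500 − cos 0.0000) = 4.4391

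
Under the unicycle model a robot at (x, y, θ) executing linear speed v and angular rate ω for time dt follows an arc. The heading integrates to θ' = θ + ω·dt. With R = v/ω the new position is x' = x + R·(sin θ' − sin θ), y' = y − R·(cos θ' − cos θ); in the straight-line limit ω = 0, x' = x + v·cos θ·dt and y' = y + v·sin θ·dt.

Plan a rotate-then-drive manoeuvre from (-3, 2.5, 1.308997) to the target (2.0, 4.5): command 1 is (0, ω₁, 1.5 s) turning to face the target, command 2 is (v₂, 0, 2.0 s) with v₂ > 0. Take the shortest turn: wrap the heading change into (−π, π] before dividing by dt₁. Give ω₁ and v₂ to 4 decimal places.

ω₁ = -0.6190, v₂ = 2.6926

heading to target = atan2(4.5−2.5, 2−-3) = 0.3805
Δθ = wrap(0.3805 − 1.3090) = -0.9285; ω₁ = Δθ/dt₁ = -0.6190
distance = √((2−-3)² + (4.5−2.5)²) = 5.3852; v₂ = distance/dt₂ = 2.6926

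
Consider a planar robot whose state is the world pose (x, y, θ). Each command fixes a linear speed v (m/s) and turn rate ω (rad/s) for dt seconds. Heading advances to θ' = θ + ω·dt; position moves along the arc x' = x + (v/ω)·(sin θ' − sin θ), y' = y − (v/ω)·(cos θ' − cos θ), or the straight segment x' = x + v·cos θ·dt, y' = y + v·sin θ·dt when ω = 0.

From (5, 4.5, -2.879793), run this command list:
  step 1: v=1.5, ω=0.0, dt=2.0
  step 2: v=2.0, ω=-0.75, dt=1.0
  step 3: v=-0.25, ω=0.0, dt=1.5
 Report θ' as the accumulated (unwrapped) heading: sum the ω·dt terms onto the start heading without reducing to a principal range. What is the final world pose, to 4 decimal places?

(0.4925, 3.7683, -3.6298)

step 1: θ'=-2.8798 (straight) → pose (2.1022, 3.7235, -2.8798)
step 2: θ'=-3.6298 (R=-2.6667) → pose (0.1613, 3.9442, -3.6298)
step 3: θ'=-3.6298 (straight) → pose (0.4925, 3.7683, -3.6298)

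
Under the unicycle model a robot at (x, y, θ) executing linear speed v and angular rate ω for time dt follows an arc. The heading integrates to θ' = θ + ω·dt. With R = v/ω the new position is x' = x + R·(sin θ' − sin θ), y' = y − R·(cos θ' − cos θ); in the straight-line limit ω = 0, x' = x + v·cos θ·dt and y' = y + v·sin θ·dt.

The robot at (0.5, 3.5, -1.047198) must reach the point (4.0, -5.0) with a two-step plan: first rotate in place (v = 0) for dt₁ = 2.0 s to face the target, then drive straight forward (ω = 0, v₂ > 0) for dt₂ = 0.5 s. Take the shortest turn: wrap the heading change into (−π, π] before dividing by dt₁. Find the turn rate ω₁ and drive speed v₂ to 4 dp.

heading to target = atan2(-5−3.5, 4−0.5) = -1.1802
Δθ = wrap(-1.1802 − -1.0472) = -0.1330; ω₁ = Δθ/dt₁ = -0.0665
distance = √((4−0.5)² + (-5−3.5)²) = 9.1924; v₂ = distance/dt₂ = 18.3848

ω₁ = -0.0665, v₂ = 18.3848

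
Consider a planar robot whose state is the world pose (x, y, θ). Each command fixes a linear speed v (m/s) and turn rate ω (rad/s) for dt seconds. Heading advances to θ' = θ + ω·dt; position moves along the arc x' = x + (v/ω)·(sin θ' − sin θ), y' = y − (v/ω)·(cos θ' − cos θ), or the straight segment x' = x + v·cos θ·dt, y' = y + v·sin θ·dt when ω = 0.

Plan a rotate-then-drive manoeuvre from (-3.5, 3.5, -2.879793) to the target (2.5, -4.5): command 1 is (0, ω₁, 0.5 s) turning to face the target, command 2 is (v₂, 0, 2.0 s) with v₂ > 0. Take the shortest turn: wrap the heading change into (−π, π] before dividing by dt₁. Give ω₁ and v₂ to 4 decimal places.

ω₁ = 3.9050, v₂ = 5.0000

heading to target = atan2(-4.5−3.5, 2.5−-3.5) = -0.9273
Δθ = wrap(-0.9273 − -2.8798) = 1.9525; ω₁ = Δθ/dt₁ = 3.9050
distance = √((2.5−-3.5)² + (-4.5−3.5)²) = 10.0000; v₂ = distance/dt₂ = 5.0000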